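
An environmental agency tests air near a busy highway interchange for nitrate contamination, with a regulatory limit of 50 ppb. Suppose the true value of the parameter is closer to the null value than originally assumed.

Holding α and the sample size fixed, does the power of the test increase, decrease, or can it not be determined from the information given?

A smaller departure from H₀ means the test statistic under Ha is distributed closer to where it would be under H₀; rejection becomes less likely.
Since power = 1 − β and β increases, power decreases.

It decreases.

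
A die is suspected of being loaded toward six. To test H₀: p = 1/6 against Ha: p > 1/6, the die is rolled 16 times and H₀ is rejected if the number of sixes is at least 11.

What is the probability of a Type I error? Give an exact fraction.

Under H₀, K ~ Binomial(16, 1/6), and α = P(K ≥ 11).
Summing C(16,j)(1/6)^j(5/6)^{16−j} for j = 11,…,16 gives 4953527/940369969152.

4953527/940369969152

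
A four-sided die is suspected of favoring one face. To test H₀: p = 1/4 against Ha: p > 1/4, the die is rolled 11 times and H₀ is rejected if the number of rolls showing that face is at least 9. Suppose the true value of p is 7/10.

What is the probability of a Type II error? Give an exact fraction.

2749038183/4000000000

A Type II error is failing to reject when Ha holds: with p = 7/10, β = P(K ≤ 8).
Adding the binomial probabilities P(K=0)+…+P(K=8) at p = 7/10 gives 2749038183/4000000000.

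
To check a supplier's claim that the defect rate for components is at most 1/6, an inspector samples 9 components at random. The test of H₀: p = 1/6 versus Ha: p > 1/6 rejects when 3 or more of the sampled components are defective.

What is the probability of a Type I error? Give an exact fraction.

α = P(reject H₀ | H₀ true) = P(Y ≥ 3 | p = 1/6), Y ~ Binomial(9, 1/6).
Via the complement, α = 1 − Σ_{j=0}^{2} C(9,j)(1/6)^j(5/6)^{9-j} = 898223/5038848.

898223/5038848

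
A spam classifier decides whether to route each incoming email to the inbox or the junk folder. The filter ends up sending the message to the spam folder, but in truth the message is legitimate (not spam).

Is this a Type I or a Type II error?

The null hypothesis here is that the message is legitimate (not spam).
'Sending the message to the spam folder' corresponds to rejecting H₀.
H₀ was rejected but H₀ is true — a Type I error (false positive).

Type I error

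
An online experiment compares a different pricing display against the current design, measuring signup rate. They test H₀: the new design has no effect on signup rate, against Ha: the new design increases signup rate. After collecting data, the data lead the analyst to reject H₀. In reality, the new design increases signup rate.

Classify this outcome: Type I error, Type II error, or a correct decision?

The test rejected a false H₀ — the decision matches the true state.

No error (correct decision).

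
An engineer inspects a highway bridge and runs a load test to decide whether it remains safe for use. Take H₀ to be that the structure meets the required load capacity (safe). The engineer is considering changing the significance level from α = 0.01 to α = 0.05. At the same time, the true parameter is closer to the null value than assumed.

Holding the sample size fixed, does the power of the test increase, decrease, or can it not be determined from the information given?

Cannot be determined from the information given.

The first change alone would make β decrease; the second alone would make β increase. Which effect dominates depends on the magnitudes, which are not given.
Since power = 1 − β, the effect on power is likewise indeterminate.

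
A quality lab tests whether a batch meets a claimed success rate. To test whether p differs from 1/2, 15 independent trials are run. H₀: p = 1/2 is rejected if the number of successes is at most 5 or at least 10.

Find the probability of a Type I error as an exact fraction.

309/1024

The significance level is the null-hypothesis probability of the rejection region {≤5} ∪ {≥10}.
Each tail has probability (1 + 15 + 105 + 455 + 1365 + 3003)/32768; doubling gives α = 9888/32768 = 309/1024.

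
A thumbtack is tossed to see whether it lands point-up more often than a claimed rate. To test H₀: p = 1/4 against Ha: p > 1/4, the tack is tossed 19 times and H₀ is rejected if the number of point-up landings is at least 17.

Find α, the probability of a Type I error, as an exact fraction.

1597/274877906944

α = P(reject H₀ | H₀ true) = P(K ≥ 17 | p = 1/4), with K ~ Binomial(19, 1/4).
P(K ≥ 17) = Σ_{j=17}^{19} C(19,j)·(1/4)^j·(3/4)^{19-j} = 1597/274877906944.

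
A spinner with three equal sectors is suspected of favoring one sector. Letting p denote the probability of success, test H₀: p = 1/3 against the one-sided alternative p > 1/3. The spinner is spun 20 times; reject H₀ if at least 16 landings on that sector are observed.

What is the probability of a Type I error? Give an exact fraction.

α = P(reject H₀ | H₀ true) = P(S ≥ 16 | p = 1/3), with S ~ Binomial(20, 1/3).
Adding the binomial terms for j = 16 through 20 with p = 1/3 yields 29147/1162261467.

29147/1162261467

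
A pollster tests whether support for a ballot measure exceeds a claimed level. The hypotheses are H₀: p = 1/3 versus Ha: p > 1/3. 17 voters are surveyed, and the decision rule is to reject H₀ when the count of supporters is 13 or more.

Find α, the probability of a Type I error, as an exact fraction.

Under H₀, S ~ Binomial(17, 1/3), and α = P(S ≥ 13).
Adding the binomial terms for j = 13 through 17 with p = 1/3 yields 44099/129140163.

44099/129140163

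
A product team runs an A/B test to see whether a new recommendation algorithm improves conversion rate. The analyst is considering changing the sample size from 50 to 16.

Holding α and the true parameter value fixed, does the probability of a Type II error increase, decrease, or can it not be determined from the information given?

With less data the test statistic is noisier; under Ha, more outcomes land inside the acceptance region.

It increases.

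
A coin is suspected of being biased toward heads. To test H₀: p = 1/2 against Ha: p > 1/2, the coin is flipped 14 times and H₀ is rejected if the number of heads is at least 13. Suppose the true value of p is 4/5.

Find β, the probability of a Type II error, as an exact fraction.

A Type II error is failing to reject when Ha holds: with p = 4/5, β = P(X ≤ 12).
Adding the binomial probabilities P(X=0)+…+P(X=12) at p = 4/5 gives 4895556073/6103515625.

4895556073/6103515625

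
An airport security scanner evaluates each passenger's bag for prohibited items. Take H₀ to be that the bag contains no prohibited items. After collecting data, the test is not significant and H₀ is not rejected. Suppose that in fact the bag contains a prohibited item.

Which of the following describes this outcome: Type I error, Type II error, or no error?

H₀ was not rejected, but H₀ is actually false.
Failing to reject a false null hypothesis is a Type II error (false negative).

Type II error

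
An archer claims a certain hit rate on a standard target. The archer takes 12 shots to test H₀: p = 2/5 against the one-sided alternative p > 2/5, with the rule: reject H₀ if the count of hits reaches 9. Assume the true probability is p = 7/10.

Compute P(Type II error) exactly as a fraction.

β = P(fail to reject H₀ | Ha true) = P(K ≤ 8 | p = 7/10), K ~ Binomial(12, 7/10).
Equivalently, β = 1 − P(K ≥ 9) = 101496845313/200000000000.

101496845313/200000000000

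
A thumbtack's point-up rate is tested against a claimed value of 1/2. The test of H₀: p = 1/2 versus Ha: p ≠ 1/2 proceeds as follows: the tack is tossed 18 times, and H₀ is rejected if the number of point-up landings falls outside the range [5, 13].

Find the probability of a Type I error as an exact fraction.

253/8192

α = P(K ≤ 4 or K ≥ 14 | p = 1/2), K ~ Binomial(18, 1/2).
The two tails are symmetric, so α = 2·(1 + 18 + 153 + 816 + 3060)/2^18 = 8096/262144 = 253/8192.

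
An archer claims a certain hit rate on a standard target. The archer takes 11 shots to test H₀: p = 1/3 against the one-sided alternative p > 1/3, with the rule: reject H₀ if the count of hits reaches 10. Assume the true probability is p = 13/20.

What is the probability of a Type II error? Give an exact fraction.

β = P(fail to reject H₀ | Ha true) = P(Y ≤ 9 | p = 13/20), Y ~ Binomial(11, 13/20).
Equivalently, β = 1 − P(Y ≥ 10) = 19239273573359/20480000000000.

19239273573359/20480000000000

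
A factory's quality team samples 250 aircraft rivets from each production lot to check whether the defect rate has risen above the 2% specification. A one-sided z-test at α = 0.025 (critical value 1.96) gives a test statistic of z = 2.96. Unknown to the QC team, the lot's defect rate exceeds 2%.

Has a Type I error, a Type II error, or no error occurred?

No error (correct decision).

The conventional null hypothesis is that the lot's defect rate is 2% (within specification).
Since z = 2.96 > z* = 1.96, H₀ is rejected.
H₀ is false (actually the lot's defect rate exceeds 2%).
The decision matches the true state — no error.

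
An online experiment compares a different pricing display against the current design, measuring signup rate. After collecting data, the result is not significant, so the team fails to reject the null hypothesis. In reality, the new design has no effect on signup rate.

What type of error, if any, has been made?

The conventional null hypothesis here is that the new design has no effect on signup rate.
The test retained a true H₀ — the decision matches the true state.

Neither — the decision is correct.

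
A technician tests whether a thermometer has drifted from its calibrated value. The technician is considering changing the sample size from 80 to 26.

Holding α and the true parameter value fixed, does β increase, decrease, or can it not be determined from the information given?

A smaller sample increases the standard error, so the sampling distributions under H₀ and Ha overlap more.

It increases.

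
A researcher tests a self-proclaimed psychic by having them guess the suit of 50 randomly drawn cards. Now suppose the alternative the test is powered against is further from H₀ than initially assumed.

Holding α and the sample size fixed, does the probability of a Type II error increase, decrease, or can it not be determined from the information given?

It decreases.

The further the true parameter sits from the null value, the more of the Ha sampling distribution falls in the rejection region.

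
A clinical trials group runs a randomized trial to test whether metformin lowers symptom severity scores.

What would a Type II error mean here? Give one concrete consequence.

With the conventional null hypothesis that the drug has no effect on symptom severity scores:
A Type II error is failing to reject H₀ when H₀ is false.
Here that means concluding there is insufficient evidence that the drug works when actually the drug lowers symptom severity scores.

A Type II error would mean concluding that the drug has no effect on symptom severity scores (or at least failing to establish that the drug lowers symptom severity scores) when in fact the drug lowers symptom severity scores. Consequence: patients are denied access to a medication that would have helped them.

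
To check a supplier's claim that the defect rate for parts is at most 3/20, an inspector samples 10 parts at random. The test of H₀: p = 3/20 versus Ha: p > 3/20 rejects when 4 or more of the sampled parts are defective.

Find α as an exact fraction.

127922685129/2560000000000

Under H₀, S ~ Binomial(10, 3/20); the Type I error rate is P(S ≥ 4).
Via the complement, α = 1 − Σ_{j=0}^{3} C(10,j)(3/20)^j(17/20)^{10-j} = 127922685129/2560000000000.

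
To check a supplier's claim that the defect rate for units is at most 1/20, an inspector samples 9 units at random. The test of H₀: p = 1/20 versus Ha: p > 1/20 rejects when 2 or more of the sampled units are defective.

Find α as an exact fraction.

9115058713/128000000000

α = P(reject H₀ | H₀ true) = P(S ≥ 2 | p = 1/20), S ~ Binomial(9, 1/20).
α = 1 − P(S ≤ 1) = 1 − 118884941287/128000000000 = 9115058713/128000000000.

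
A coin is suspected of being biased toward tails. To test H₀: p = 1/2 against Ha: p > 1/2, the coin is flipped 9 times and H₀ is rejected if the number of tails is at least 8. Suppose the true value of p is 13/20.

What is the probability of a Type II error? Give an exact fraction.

112501116301/128000000000

β = P(fail to reject H₀ | Ha true) = P(S ≤ 7 | p = 13/20), S ~ Binomial(9, 13/20).
Equivalently, β = 1 − P(S ≥ 8) = 112501116301/128000000000.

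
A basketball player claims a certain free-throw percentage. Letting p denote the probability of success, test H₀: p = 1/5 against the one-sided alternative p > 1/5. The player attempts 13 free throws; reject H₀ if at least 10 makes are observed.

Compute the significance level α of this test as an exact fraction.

3921/244140625

α = P(reject H₀ | H₀ true) = P(Y ≥ 10 | p = 1/5), with Y ~ Binomial(13, 1/5).
Adding the binomial terms for j = 10 through 13 with p = 1/5 yields 3921/244140625.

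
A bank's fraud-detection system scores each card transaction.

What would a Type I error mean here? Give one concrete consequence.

A Type I error would mean concluding that the transaction is fraudulent when in fact the transaction is legitimate. Consequence: a legitimate purchase is declined and the customer's card is frozen.

With the conventional null hypothesis that the transaction is legitimate:
A Type I error is rejecting H₀ when H₀ is true.
Here that means blocking the transaction and freezing the card when actually the transaction is legitimate.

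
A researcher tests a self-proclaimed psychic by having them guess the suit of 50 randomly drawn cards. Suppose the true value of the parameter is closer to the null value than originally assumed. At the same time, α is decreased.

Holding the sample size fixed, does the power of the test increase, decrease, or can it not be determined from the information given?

A smaller departure from H₀ means the test statistic under Ha is distributed closer to where it would be under H₀; rejection becomes less likely. Lowering α raises the bar for rejection; under Ha, the test now fails to reject on outcomes it previously would have rejected. Both changes push β in the same direction.
Since power = 1 − β and β increases, power decreases.

It decreases.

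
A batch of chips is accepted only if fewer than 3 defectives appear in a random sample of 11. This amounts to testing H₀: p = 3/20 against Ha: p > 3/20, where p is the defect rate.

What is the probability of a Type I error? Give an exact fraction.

9059861222307/40960000000000

Under H₀, S ~ Binomial(11, 3/20); the Type I error rate is P(S ≥ 3).
Via the complement, α = 1 − Σ_{j=0}^{2} C(11,j)(3/20)^j(17/20)^{11-j} = 9059861222307/40960000000000.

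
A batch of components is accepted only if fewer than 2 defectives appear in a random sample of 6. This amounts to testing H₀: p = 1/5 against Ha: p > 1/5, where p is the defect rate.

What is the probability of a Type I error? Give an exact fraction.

1077/3125

α = P(reject H₀ | H₀ true) = P(S ≥ 2 | p = 1/5), S ~ Binomial(6, 1/5).
α = 1 − P(S ≤ 1) = 1 − 2048/3125 = 1077/3125.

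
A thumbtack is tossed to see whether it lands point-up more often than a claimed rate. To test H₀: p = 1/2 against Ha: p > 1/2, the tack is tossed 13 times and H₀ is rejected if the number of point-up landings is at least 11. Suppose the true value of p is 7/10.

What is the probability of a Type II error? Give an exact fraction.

7788298257/9765625000

β = P(fail to reject H₀ | Ha true) = P(S ≤ 10 | p = 7/10), S ~ Binomial(13, 7/10).
Equivalently, β = 1 − P(S ≥ 11) = 7788298257/9765625000.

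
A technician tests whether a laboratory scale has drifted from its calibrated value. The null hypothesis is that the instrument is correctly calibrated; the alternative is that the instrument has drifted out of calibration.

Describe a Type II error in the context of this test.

A Type II error is failing to reject H₀ when H₀ is false.
Here that means leaving the instrument in service when actually the instrument has drifted out of calibration.

A Type II error would mean concluding that the instrument is correctly calibrated (or at least failing to establish that the instrument has drifted out of calibration) when in fact the instrument has drifted out of calibration.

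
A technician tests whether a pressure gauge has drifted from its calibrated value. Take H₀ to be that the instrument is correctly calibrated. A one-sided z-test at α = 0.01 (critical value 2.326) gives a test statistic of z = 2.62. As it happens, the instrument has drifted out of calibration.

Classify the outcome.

Since z = 2.62 > z* = 2.326, H₀ is rejected.
H₀ is false (actually the instrument has drifted out of calibration).
The decision matches the true state — no error.

No error — this is a correct decision.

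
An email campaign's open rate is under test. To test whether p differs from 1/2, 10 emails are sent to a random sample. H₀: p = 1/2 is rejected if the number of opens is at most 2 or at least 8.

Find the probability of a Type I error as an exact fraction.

7/64

The significance level is the null-hypothesis probability of the rejection region {≤2} ∪ {≥8}.
The two tails are symmetric, so α = 2·(1 + 10 + 45)/2^10 = 112/1024 = 7/64.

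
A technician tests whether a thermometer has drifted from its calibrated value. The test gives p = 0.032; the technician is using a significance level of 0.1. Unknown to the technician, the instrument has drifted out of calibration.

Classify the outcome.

No error — this is a correct decision.

The conventional null hypothesis is that the instrument is correctly calibrated.
Since p = 0.032 < α = 0.1, H₀ is rejected.
H₀ is false (actually the instrument has drifted out of calibration).
The decision matches the true state — no error.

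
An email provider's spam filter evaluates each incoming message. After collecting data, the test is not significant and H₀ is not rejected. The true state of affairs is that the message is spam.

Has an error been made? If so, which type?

The conventional null hypothesis here is that the message is legitimate (not spam).
H₀ was not rejected, but H₀ is actually false.
Failing to reject a false null hypothesis is a Type II error (false negative).

Type II error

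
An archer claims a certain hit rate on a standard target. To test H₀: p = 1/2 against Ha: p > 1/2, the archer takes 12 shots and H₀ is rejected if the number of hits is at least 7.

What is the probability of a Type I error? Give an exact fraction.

793/2048

α = P(reject H₀ | H₀ true) = P(S ≥ 7 | p = 1/2), with S ~ Binomial(12, 1/2).
P(S ≥ 7) = [C(12,7) + C(12,8) + C(12,9) + C(12,10) + C(12,11) + C(12,12)] / 2^12 = (792 + 495 + 220 + 66 + 12 + 1) / 4096 = 1586/4096 = 793/2048.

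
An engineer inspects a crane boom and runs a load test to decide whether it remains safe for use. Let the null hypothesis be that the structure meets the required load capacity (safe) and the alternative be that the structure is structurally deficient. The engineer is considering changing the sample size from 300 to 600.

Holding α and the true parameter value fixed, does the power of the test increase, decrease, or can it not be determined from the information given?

It increases.

More data shrinks sampling variability; the test statistic under Ha concentrates further from the null value, making rejection more likely.
Since power = 1 − β and β decreases, power increases.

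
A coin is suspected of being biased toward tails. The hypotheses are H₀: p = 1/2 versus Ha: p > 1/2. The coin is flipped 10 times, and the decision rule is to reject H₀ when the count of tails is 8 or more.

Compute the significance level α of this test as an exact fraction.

The Type I error probability is α = P(S ≥ 8) computed under H₀, where S ~ Binomial(10, 1/2).
P(S ≥ 8) = [C(10,8) + C(10,9) + C(10,10)] / 2^10 = (45 + 10 + 1) / 1024 = 56/1024 = 7/128.

7/128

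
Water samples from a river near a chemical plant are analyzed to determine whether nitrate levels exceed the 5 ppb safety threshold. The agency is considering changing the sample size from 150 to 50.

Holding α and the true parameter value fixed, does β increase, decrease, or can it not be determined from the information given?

It increases.

Reducing n widens both sampling distributions, so the test has less ability to distinguish Ha from H₀.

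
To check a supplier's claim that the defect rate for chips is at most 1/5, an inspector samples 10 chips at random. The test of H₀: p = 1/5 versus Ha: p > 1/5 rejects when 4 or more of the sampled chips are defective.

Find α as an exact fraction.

1180409/9765625

α = P(reject H₀ | H₀ true) = P(S ≥ 4 | p = 1/5), S ~ Binomial(10, 1/5).
α = 1 − P(S ≤ 3) = 1 − 8585216/9765625 = 1180409/9765625.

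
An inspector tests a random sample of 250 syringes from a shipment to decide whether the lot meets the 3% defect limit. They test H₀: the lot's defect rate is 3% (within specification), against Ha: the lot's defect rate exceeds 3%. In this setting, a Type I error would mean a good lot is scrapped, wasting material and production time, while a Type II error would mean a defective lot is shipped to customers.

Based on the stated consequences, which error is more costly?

Type II error

The Type II consequence (a defective lot is shipped to customers) is more severe than the Type I consequence (a good lot is scrapped, wasting material and production time).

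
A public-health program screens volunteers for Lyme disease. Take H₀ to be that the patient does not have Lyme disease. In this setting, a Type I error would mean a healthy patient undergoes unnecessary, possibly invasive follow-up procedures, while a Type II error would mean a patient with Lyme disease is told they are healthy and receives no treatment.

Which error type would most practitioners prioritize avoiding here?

The Type II consequence (a patient with Lyme disease is told they are healthy and receives no treatment) is more severe than the Type I consequence (a healthy patient undergoes unnecessary, possibly invasive follow-up procedures).

Type II error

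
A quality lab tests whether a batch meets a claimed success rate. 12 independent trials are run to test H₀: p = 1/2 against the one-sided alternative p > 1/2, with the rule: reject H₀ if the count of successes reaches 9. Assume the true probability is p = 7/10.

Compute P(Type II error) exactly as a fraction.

101496845313/200000000000

A Type II error is failing to reject when Ha holds: with p = 7/10, β = P(X ≤ 8).
Summing C(12,j)·(7/10)^j·(3/10)^{12-j} for j = 0..8 gives 101496845313/200000000000.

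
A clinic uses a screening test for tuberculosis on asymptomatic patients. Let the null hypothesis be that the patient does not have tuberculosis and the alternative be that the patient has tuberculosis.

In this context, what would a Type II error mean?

A Type II error would mean concluding that the patient does not have tuberculosis (or at least failing to establish that the patient has tuberculosis) when in fact the patient has tuberculosis.

A Type II error is failing to reject H₀ when H₀ is false.
Here that means clearing the patient as negative when actually the patient has tuberculosis.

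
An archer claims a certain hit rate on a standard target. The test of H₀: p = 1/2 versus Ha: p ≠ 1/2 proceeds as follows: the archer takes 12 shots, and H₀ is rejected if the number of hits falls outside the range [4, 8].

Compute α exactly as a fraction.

The significance level is the null-hypothesis probability of the rejection region {≤3} ∪ {≥9}.
Each tail has probability (1 + 12 + 66 + 220)/4096; doubling gives α = 598/4096 = 299/2048.

299/2048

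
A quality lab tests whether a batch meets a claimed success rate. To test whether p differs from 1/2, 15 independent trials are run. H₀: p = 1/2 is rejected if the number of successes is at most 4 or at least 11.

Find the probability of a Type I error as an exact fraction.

Under H₀, X ~ Binomial(15, 1/2); α is the probability of landing in either tail, P(X ≤ 4) + P(X ≥ 11).
By symmetry, α = 2·P(X ≤ 4) = 2·(1 + 15 + 105 + 455 + 1365)/32768 = 3882/32768 = 1941/16384.

1941/16384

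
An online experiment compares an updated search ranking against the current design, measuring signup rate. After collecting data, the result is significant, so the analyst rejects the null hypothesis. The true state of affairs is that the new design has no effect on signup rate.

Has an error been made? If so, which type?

Type I error

The conventional null hypothesis here is that the new design has no effect on signup rate.
H₀ was rejected, but H₀ is actually true.
Rejecting a true null hypothesis is a Type I error (false positive).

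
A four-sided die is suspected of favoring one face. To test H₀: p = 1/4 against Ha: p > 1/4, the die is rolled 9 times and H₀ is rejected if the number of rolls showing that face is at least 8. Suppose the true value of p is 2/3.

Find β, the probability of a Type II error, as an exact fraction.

A Type II error is failing to reject when Ha holds: with p = 2/3, β = P(S ≤ 7).
Adding the binomial probabilities P(S=0)+…+P(S=7) at p = 2/3 gives 16867/19683.

16867/19683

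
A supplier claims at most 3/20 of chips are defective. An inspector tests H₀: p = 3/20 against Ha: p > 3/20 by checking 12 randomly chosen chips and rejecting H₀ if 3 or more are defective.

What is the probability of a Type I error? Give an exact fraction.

The significance level is the probability, assuming p = 3/20, of seeing 3 or more defectives in 12 draws.
Computing the lower-tail complement: 1 − 602782176234251/819200000000000 = 216417823765749/819200000000000.

216417823765749/819200000000000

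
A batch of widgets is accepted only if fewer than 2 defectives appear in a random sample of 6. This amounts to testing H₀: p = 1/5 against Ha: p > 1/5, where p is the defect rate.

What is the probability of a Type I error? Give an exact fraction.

α = P(reject H₀ | H₀ true) = P(S ≥ 2 | p = 1/5), S ~ Binomial(6, 1/5).
Via the complement, α = 1 − Σ_{j=0}^{1} C(6,j)(1/5)^j(4/5)^{6-j} = 1077/3125.

1077/3125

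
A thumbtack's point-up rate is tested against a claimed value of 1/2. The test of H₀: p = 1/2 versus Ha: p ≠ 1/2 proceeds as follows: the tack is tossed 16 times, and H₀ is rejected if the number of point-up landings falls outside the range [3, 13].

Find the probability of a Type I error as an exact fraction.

137/32768

Under H₀, X ~ Binomial(16, 1/2); α is the probability of landing in either tail, P(X ≤ 2) + P(X ≥ 14).
The two tails are symmetric, so α = 2·(1 + 16 + 120)/2^16 = 274/65536 = 137/32768.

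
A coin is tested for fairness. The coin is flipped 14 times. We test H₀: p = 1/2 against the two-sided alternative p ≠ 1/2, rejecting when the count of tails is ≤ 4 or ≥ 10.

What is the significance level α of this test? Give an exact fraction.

The significance level is the null-hypothesis probability of the rejection region {≤4} ∪ {≥10}.
Each tail has probability (1 + 14 + 91 + 364 + 1001)/16384; doubling gives α = 2942/16384 = 1471/8192.

1471/8192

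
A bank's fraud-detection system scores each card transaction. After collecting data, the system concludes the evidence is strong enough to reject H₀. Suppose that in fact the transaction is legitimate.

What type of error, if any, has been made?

The conventional null hypothesis here is that the transaction is legitimate.
H₀ was rejected, but H₀ is actually true.
Rejecting a true null hypothesis is a Type I error (false positive).

Type I error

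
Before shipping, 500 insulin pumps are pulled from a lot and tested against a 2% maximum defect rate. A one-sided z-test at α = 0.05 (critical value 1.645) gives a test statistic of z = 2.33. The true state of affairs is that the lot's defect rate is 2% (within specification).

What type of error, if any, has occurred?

The conventional null hypothesis is that the lot's defect rate is 2% (within specification).
Since z = 2.33 > z* = 1.645, H₀ is rejected.
H₀ is true (actually the lot's defect rate is 2% (within specification)).
Rejecting a true H₀ is a Type I error.

Type I error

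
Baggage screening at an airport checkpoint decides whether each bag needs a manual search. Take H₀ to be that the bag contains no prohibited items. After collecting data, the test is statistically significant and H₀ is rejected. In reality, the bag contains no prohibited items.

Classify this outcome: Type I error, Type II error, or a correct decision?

Type I error

H₀ was rejected, but H₀ is actually true.
Rejecting a true null hypothesis is a Type I error (false positive).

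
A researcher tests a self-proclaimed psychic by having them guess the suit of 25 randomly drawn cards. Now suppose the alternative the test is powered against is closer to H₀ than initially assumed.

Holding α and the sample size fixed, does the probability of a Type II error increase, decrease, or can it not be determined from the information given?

It increases.

A smaller departure from H₀ means the test statistic under Ha is distributed closer to where it would be under H₀; rejection becomes less likely.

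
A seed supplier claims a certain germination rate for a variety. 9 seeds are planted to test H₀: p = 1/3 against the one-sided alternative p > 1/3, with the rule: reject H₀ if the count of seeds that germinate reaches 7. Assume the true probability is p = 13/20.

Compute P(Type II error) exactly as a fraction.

A Type II error is failing to reject when Ha holds: with p = 13/20, β = P(X ≤ 6).
Adding the binomial probabilities P(X=0)+…+P(X=6) at p = 13/20 gives 5301813769/8000000000.

5301813769/8000000000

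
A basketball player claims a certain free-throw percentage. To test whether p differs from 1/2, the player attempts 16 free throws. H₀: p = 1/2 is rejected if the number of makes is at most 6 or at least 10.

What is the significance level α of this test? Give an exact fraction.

14893/32768

α = P(X ≤ 6 or X ≥ 10 | p = 1/2), X ~ Binomial(16, 1/2).
The two tails are symmetric, so α = 2·(1 + 16 + 120 + 560 + 1820 + 4368 + 8008)/2^16 = 29786/65536 = 14893/32768.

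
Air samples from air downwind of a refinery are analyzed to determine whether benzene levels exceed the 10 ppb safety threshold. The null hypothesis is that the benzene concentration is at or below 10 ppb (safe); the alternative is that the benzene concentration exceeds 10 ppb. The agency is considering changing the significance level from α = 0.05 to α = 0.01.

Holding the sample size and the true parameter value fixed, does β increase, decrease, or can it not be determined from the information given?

A smaller α moves the rejection region further into the tail. With the alternative true, more outcomes now fall outside the rejection region, so failing to reject becomes more likely.

It increases.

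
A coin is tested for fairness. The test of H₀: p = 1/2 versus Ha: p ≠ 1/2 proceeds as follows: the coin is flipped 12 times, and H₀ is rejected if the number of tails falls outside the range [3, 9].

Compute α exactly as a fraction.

79/2048

Under H₀, S ~ Binomial(12, 1/2); α is the probability of landing in either tail, P(S ≤ 2) + P(S ≥ 10).
Each tail has probability (1 + 12 + 66)/4096; doubling gives α = 158/4096 = 79/2048.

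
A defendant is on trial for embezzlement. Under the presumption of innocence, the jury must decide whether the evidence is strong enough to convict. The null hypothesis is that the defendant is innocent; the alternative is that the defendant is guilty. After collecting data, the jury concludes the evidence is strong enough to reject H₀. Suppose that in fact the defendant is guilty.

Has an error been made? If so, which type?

The test rejected a false H₀ — the decision matches the true state.

No error — this is a correct decision.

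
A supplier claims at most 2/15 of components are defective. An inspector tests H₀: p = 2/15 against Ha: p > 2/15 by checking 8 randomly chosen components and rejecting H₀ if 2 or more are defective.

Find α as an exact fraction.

743183632/2562890625

The significance level is the probability, assuming p = 2/15, of seeing 2 or more defectives in 8 draws.
α = 1 − P(Y ≤ 1) = 1 − 1819706993/2562890625 = 743183632/2562890625.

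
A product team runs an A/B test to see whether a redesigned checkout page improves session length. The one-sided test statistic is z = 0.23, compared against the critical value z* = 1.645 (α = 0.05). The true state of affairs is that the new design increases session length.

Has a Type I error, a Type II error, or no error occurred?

The conventional null hypothesis is that the new design has no effect on session length.
Since z = 0.23 ≤ z* = 1.645, H₀ is not rejected.
H₀ is false (actually the new design increases session length).
Failing to reject a false H₀ is a Type II error.

Type II error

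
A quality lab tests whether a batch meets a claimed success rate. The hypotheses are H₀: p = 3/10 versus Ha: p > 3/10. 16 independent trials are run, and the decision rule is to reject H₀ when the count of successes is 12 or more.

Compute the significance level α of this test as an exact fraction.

531662610897/2000000000000000

The Type I error probability is α = P(Y ≥ 12) computed under H₀, where Y ~ Binomial(16, 3/10).
Adding the binomial terms for j = 12 through 16 with p = 3/10 yields 531662610897/2000000000000000.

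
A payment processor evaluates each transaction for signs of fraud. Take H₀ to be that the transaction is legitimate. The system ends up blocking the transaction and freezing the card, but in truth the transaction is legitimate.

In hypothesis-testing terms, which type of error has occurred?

Type I error

'Blocking the transaction and freezing the card' corresponds to rejecting H₀.
H₀ was rejected but H₀ is true — a Type I error (false positive).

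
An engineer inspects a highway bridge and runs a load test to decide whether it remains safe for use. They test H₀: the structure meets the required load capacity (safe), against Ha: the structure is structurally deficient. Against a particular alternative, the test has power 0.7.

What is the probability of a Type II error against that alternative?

Power = 1 − β, so β = 1 − 0.7 = 0.3.

0.3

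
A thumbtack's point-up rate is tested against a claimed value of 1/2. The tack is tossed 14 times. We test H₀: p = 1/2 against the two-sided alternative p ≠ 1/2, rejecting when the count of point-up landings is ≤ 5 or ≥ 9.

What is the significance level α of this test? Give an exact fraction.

3473/8192

Under H₀, X ~ Binomial(14, 1/2); α is the probability of landing in either tail, P(X ≤ 5) + P(X ≥ 9).
Each tail has probability (1 + 14 + 91 + 364 + 1001 + 2002)/16384; doubling gives α = 6946/16384 = 3473/8192.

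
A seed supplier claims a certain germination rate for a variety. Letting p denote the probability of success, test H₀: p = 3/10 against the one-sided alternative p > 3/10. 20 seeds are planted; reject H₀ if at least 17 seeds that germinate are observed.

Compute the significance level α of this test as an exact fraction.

Under H₀, K ~ Binomial(20, 3/10), and α = P(K ≥ 17).
P(K ≥ 17) = Σ_{j=17}^{20} C(20,j)·(3/10)^j·(7/10)^{20-j} = 54269474678631/100000000000000000000.

54269474678631/100000000000000000000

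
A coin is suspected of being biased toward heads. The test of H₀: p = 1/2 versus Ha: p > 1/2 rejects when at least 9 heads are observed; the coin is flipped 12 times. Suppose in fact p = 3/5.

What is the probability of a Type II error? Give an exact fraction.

37825328/48828125

A Type II error is failing to reject when Ha holds: with p = 3/5, β = P(X ≤ 8).
Equivalently, β = 1 − P(X ≥ 9) = 37825328/48828125.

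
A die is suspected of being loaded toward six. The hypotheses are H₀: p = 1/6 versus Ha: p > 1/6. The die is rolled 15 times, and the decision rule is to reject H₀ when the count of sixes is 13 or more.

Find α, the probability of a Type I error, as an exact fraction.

2701/470184984576

α = P(reject H₀ | H₀ true) = P(X ≥ 13 | p = 1/6), with X ~ Binomial(15, 1/6).
Summing C(15,j)(1/6)^j(5/6)^{15−j} for j = 13,…,15 gives 2701/470184984576.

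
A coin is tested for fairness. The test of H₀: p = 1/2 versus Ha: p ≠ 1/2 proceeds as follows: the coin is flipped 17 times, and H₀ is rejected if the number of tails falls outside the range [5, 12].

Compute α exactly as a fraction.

1607/32768

The significance level is the null-hypothesis probability of the rejection region {≤4} ∪ {≥13}.
Each tail has probability (1 + 17 + 136 + 680 + 2380)/131072; doubling gives α = 6428/131072 = 1607/32768.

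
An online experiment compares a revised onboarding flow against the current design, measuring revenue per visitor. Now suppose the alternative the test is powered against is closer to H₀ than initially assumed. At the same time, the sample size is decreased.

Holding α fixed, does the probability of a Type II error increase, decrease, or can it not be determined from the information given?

When the true parameter is near the null value, the test has a harder time distinguishing Ha from H₀. Reducing n widens both sampling distributions, so the test has less ability to distinguish Ha from H₀. Both changes push β in the same direction.

It increases.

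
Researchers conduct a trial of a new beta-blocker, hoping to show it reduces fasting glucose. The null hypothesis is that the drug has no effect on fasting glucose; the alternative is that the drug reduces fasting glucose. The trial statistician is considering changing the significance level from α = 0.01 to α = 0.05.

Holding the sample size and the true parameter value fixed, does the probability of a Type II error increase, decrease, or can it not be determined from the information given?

It decreases.

A larger α widens the rejection region, so when the alternative is true more outcomes lead to rejection — failing to reject becomes less likely.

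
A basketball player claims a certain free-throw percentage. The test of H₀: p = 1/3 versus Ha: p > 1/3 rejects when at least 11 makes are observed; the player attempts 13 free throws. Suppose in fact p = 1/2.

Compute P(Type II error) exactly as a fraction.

β = P(fail to reject H₀ | Ha true) = P(X ≤ 10 | p = 1/2), X ~ Binomial(13, 1/2).
Adding the binomial probabilities P(X=0)+…+P(X=10) at p = 1/2 gives 2025/2048.

2025/2048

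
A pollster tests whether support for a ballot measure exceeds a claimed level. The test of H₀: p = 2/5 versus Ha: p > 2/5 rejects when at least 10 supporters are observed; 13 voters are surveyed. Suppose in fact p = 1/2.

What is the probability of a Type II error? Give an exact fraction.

Under the alternative p = 1/2, X ~ Binomial(13, 1/2); β is the probability the test does not reject, P(X < 10).
Equivalently, β = 1 − P(X ≥ 10) = 3907/4096.

3907/4096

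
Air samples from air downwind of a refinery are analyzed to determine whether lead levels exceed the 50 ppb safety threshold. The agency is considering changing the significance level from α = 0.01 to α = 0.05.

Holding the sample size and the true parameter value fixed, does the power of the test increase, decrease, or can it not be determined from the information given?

Relaxing α lowers the evidence threshold; under Ha, outcomes that previously fell short now trigger rejection.
Since power = 1 − β and β decreases, power increases.

It increases.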